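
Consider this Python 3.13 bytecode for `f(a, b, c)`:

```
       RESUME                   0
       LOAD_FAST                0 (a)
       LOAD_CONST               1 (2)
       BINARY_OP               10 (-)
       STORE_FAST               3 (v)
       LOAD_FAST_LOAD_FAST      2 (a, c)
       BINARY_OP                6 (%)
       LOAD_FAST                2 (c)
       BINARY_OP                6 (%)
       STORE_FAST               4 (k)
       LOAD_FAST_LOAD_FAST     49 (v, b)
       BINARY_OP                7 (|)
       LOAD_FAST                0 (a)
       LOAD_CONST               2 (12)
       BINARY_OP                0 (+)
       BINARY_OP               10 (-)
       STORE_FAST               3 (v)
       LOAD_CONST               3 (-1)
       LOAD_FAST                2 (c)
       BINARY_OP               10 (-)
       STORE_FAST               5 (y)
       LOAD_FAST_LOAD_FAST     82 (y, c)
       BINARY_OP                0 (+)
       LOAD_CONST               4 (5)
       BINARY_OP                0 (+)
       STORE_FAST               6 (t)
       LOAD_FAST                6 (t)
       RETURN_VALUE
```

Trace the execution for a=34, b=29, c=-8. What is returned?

4

LOAD_FAST a → push 34. Stack: [34]
LOAD_CONST → push 2. Stack: [34, 2]
BINARY_OP - → 34 - 2 = 32. Stack: [32]
STORE_FAST v → v=32. Stack: []
LOAD_FAST_LOAD_FAST a,c → push 34,-8. Stack: [34, -8]
BINARY_OP % → 34 % -8 = -6. Stack: [-6]
LOAD_FAST c → push -8. Stack: [-6, -8]
BINARY_OP % → -6 % -8 = -6. Stack: [-6]
STORE_FAST k → k=-6. Stack: []
LOAD_FAST_LOAD_FAST v,b → push 32,29. Stack: [32, 29]
BINARY_OP | → 32 | 29 = 61. Stack: [61]
LOAD_FAST a → push 34. Stack: [61, 34]
LOAD_CONST → push 12. Stack: [61, 34, 12]
BINARY_OP + → 34 + 12 = 46. Stack: [61, 46]
BINARY_OP - → 61 - 46 = 15. Stack: [15]
STORE_FAST v → v=15. Stack: []
LOAD_CONST → push -1. Stack: [-1]
LOAD_FAST c → push -8. Stack: [-1, -8]
BINARY_OP - → -1 - -8 = 7. Stack: [7]
STORE_FAST y → y=7. Stack: []
LOAD_FAST_LOAD_FAST y,c → push 7,-8. Stack: [7, -8]
BINARY_OP + → 7 + -8 = -1. Stack: [-1]
LOAD_CONST → push 5. Stack: [-1, 5]
BINARY_OP + → -1 + 5 = 4. Stack: [4]
STORE_FAST t → t=4. Stack: []
LOAD_FAST t → push 4. Stack: [4]
RETURN_VALUE → return 4.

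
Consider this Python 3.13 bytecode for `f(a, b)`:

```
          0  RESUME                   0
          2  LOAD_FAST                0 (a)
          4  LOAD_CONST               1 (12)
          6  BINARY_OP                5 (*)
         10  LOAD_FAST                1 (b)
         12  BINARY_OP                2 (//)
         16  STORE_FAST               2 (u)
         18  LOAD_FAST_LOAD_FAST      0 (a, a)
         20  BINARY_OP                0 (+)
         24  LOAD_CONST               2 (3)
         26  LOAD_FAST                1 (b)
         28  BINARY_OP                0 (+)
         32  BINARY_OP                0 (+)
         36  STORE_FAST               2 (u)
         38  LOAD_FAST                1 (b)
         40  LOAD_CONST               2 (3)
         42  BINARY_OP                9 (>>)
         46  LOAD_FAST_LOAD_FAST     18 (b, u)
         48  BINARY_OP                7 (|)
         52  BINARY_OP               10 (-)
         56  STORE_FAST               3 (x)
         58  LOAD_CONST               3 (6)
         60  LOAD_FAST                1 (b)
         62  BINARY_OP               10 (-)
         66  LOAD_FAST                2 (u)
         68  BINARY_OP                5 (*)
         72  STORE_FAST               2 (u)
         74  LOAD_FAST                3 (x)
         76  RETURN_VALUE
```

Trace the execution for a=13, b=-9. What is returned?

LOAD_FAST a → push 13. Stack: [13]
LOAD_CONST → push 12. Stack: [13, 12]
BINARY_OP * → 13 * 12 = 156. Stack: [156]
LOAD_FAST b → push -9. Stack: [156, -9]
BINARY_OP // → 156 // -9 = -18. Stack: [-18]
STORE_FAST u → u=-18. Stack: []
LOAD_FAST_LOAD_FAST a,a → push 13,13. Stack: [13, 13]
BINARY_OP + → 13 + 13 = 26. Stack: [26]
LOAD_CONST → push 3. Stack: [26, 3]
LOAD_FAST b → push -9. Stack: [26, 3, -9]
BINARY_OP + → 3 + -9 = -6. Stack: [26, -6]
BINARY_OP + → 26 + -6 = 20. Stack: [20]
STORE_FAST u → u=20. Stack: []
LOAD_FAST b → push -9. Stack: [-9]
LOAD_CONST → push 3. Stack: [-9, 3]
BINARY_OP >> → -9 >> 3 = -2. Stack: [-2]
LOAD_FAST_LOAD_FAST b,u → push -9,20. Stack: [-2, -9, 20]
BINARY_OP | → -9 | 20 = -9. Stack: [-2, -9]
BINARY_OP - → -2 - -9 = 7. Stack: [7]
STORE_FAST x → x=7. Stack: []
LOAD_CONST → push 6. Stack: [6]
LOAD_FAST b → push -9. Stack: [6, -9]
BINARY_OP - → 6 - -9 = 15. Stack: [15]
LOAD_FAST u → push 20. Stack: [15, 20]
BINARY_OP * → 15 * 20 = 300. Stack: [300]
STORE_FAST u → u=300. Stack: []
LOAD_FAST x → push 7. Stack: [7]
RETURN_VALUE → return 7.

7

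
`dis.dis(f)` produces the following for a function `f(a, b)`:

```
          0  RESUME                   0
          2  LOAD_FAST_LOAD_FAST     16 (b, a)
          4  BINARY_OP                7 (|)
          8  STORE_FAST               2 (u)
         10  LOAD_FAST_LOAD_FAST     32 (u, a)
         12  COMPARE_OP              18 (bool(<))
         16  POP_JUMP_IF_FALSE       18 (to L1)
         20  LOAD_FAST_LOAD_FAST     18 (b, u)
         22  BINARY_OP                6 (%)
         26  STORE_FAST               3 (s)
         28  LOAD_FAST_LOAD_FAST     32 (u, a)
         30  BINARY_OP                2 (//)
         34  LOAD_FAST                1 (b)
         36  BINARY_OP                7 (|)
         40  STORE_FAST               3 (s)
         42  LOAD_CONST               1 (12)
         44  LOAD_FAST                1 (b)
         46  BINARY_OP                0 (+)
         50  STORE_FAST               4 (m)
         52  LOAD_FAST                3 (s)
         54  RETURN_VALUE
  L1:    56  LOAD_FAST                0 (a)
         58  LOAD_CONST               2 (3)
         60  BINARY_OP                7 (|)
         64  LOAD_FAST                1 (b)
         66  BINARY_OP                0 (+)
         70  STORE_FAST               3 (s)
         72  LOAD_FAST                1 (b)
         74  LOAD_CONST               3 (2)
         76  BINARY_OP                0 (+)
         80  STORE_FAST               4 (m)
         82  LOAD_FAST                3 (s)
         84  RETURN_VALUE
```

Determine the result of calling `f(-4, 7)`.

LOAD_FAST_LOAD_FAST b,a → push 7,-4. Stack: [7, -4]
BINARY_OP | → 7 | -4 = -1. Stack: [-1]
STORE_FAST u → u=-1. Stack: []
LOAD_FAST_LOAD_FAST u,a → push -1,-4. Stack: [-1, -4]
COMPARE_OP bool(<) → -1 vs -4 = False. Stack: [False]
POP_JUMP_IF_FALSE → pop False; jump. Stack: []
LOAD_FAST a → push -4. Stack: [-4]
LOAD_CONST → push 3. Stack: [-4, 3]
BINARY_OP | → -4 | 3 = -1. Stack: [-1]
LOAD_FAST b → push 7. Stack: [-1, 7]
BINARY_OP + → -1 + 7 = 6. Stack: [6]
STORE_FAST s → s=6. Stack: []
LOAD_FAST b → push 7. Stack: [7]
LOAD_CONST → push 2. Stack: [7, 2]
BINARY_OP + → 7 + 2 = 9. Stack: [9]
STORE_FAST m → m=9. Stack: []
LOAD_FAST s → push 6. Stack: [6]
RETURN_VALUE → return 6.

6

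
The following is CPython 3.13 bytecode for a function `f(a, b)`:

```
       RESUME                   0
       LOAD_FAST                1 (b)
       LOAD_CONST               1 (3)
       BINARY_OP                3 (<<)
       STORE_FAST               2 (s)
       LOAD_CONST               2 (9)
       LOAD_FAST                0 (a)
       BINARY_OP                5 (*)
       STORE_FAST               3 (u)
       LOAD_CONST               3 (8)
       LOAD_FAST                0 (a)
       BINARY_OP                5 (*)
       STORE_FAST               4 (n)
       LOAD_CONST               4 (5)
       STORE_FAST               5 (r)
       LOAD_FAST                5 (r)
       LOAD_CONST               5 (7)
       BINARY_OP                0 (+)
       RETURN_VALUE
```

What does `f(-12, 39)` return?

LOAD_FAST b → push 39. Stack: [39]
LOAD_CONST → push 3. Stack: [39, 3]
BINARY_OP << → 39 << 3 = 312. Stack: [312]
STORE_FAST s → s=312. Stack: []
LOAD_CONST → push 9. Stack: [9]
LOAD_FAST a → push -12. Stack: [9, -12]
BINARY_OP * → 9 * -12 = -108. Stack: [-108]
STORE_FAST u → u=-108. Stack: []
LOAD_CONST → push 8. Stack: [8]
LOAD_FAST a → push -12. Stack: [8, -12]
BINARY_OP * → 8 * -12 = -96. Stack: [-96]
STORE_FAST n → n=-96. Stack: []
LOAD_CONST → push 5. Stack: [5]
STORE_FAST r → r=5. Stack: []
LOAD_FAST r → push 5. Stack: [5]
LOAD_CONST → push 7. Stack: [5, 7]
BINARY_OP + → 5 + 7 = 12. Stack: [12]
RETURN_VALUE → return 12.

12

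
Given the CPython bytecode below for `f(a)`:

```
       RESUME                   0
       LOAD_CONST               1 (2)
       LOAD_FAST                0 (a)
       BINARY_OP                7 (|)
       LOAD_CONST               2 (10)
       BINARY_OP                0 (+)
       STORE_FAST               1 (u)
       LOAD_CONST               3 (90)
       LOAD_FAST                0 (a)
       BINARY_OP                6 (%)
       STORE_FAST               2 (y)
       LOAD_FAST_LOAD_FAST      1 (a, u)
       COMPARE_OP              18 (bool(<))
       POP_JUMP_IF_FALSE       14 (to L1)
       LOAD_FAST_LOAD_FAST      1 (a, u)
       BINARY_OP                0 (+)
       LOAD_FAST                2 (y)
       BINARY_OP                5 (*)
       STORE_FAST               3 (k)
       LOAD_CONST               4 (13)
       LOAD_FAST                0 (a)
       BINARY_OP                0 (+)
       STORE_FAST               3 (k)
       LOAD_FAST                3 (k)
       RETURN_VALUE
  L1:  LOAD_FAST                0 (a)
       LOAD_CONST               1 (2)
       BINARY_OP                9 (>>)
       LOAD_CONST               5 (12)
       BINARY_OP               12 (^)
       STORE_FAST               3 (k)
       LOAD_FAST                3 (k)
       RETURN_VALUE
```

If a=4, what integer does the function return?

17

LOAD_CONST → push 2. Stack: [2]
LOAD_FAST a → push 4. Stack: [2, 4]
BINARY_OP | → 2 | 4 = 6. Stack: [6]
LOAD_CONST → push 10. Stack: [6, 10]
BINARY_OP + → 6 + 10 = 16. Stack: [16]
STORE_FAST u → u=16. Stack: []
LOAD_CONST → push 90. Stack: [90]
LOAD_FAST a → push 4. Stack: [90, 4]
BINARY_OP % → 90 % 4 = 2. Stack: [2]
STORE_FAST y → y=2. Stack: []
LOAD_FAST_LOAD_FAST a,u → push 4,16. Stack: [4, 16]
COMPARE_OP bool(<) → 4 vs 16 = True. Stack: [True]
POP_JUMP_IF_FALSE → pop True; no jump. Stack: []
LOAD_FAST_LOAD_FAST a,u → push 4,16. Stack: [4, 16]
BINARY_OP + → 4 + 16 = 20. Stack: [20]
LOAD_FAST y → push 2. Stack: [20, 2]
BINARY_OP * → 20 * 2 = 40. Stack: [40]
STORE_FAST k → k=40. Stack: []
LOAD_CONST → push 13. Stack: [13]
LOAD_FAST a → push 4. Stack: [13, 4]
BINARY_OP + → 13 + 4 = 17. Stack: [17]
STORE_FAST k → k=17. Stack: []
LOAD_FAST k → push 17. Stack: [17]
RETURN_VALUE → return 17.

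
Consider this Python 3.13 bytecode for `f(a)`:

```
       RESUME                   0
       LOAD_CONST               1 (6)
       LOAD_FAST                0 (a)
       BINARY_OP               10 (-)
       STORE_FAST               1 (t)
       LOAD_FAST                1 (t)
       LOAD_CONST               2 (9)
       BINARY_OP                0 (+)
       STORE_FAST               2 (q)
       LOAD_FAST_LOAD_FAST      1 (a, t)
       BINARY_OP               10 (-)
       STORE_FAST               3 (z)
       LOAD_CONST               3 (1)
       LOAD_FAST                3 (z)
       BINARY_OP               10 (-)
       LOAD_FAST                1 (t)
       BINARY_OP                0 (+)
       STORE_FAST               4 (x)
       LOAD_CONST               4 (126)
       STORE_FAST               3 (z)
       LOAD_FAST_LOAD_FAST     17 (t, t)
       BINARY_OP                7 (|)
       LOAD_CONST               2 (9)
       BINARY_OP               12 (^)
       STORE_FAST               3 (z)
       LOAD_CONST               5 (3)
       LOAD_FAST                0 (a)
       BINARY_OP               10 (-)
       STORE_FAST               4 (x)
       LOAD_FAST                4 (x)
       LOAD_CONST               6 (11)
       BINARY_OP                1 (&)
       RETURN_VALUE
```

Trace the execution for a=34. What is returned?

1

LOAD_CONST → push 6. Stack: [6]
LOAD_FAST a → push 34. Stack: [6, 34]
BINARY_OP - → 6 - 34 = -28. Stack: [-28]
STORE_FAST t → t=-28. Stack: []
LOAD_FAST t → push -28. Stack: [-28]
LOAD_CONST → push 9. Stack: [-28, 9]
BINARY_OP + → -28 + 9 = -19. Stack: [-19]
STORE_FAST q → q=-19. Stack: []
LOAD_FAST_LOAD_FAST a,t → push 34,-28. Stack: [34, -28]
BINARY_OP - → 34 - -28 = 62. Stack: [62]
STORE_FAST z → z=62. Stack: []
LOAD_CONST → push 1. Stack: [1]
LOAD_FAST z → push 62. Stack: [1, 62]
BINARY_OP - → 1 - 62 = -61. Stack: [-61]
LOAD_FAST t → push -28. Stack: [-61, -28]
BINARY_OP + → -61 + -28 = -89. Stack: [-89]
STORE_FAST x → x=-89. Stack: []
LOAD_CONST → push 126. Stack: [126]
STORE_FAST z → z=126. Stack: []
LOAD_FAST_LOAD_FAST t,t → push -28,-28. Stack: [-28, -28]
BINARY_OP | → -28 | -28 = -28. Stack: [-28]
LOAD_CONST → push 9. Stack: [-28, 9]
BINARY_OP ^ → -28 ^ 9 = -19. Stack: [-19]
STORE_FAST z → z=-19. Stack: []
LOAD_CONST → push 3. Stack: [3]
LOAD_FAST a → push 34. Stack: [3, 34]
BINARY_OP - → 3 - 34 = -31. Stack: [-31]
STORE_FAST x → x=-31. Stack: []
LOAD_FAST x → push -31. Stack: [-31]
LOAD_CONST → push 11. Stack: [-31, 11]
BINARY_OP & → -31 & 11 = 1. Stack: [1]
RETURN_VALUE → return 1.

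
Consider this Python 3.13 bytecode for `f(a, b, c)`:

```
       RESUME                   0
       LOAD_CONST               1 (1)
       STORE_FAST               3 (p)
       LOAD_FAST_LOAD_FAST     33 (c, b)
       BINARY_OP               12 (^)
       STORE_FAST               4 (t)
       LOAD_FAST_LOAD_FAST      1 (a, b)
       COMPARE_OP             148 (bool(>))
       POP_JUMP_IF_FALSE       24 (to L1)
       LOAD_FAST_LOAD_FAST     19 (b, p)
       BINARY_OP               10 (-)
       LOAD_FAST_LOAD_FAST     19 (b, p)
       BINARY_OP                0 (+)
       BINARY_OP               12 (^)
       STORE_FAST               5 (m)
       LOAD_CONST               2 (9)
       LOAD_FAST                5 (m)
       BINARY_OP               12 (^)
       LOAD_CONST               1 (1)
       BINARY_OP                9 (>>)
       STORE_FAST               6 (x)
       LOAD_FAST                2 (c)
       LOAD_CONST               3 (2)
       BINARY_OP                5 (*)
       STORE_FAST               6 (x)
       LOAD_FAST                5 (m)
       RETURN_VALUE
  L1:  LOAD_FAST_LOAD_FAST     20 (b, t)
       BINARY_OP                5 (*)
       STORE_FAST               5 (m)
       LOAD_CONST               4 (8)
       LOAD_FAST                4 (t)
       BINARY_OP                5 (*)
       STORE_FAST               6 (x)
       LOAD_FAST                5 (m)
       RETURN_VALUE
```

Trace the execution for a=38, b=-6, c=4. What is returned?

LOAD_CONST → push 1. Stack: [1]
STORE_FAST p → p=1. Stack: []
LOAD_FAST_LOAD_FAST c,b → push 4,-6. Stack: [4, -6]
BINARY_OP ^ → 4 ^ -6 = -2. Stack: [-2]
STORE_FAST t → t=-2. Stack: []
LOAD_FAST_LOAD_FAST a,b → push 38,-6. Stack: [38, -6]
COMPARE_OP bool(>) → 38 vs -6 = True. Stack: [True]
POP_JUMP_IF_FALSE → pop True; no jump. Stack: []
LOAD_FAST_LOAD_FAST b,p → push -6,1. Stack: [-6, 1]
BINARY_OP - → -6 - 1 = -7. Stack: [-7]
LOAD_FAST_LOAD_FAST b,p → push -6,1. Stack: [-7, -6, 1]
BINARY_OP + → -6 + 1 = -5. Stack: [-7, -5]
BINARY_OP ^ → -7 ^ -5 = 2. Stack: [2]
STORE_FAST m → m=2. Stack: []
LOAD_CONST → push 9. Stack: [9]
LOAD_FAST m → push 2. Stack: [9, 2]
BINARY_OP ^ → 9 ^ 2 = 11. Stack: [11]
LOAD_CONST → push 1. Stack: [11, 1]
BINARY_OP >> → 11 >> 1 = 5. Stack: [5]
STORE_FAST x → x=5. Stack: []
LOAD_FAST c → push 4. Stack: [4]
LOAD_CONST → push 2. Stack: [4, 2]
BINARY_OP * → 4 * 2 = 8. Stack: [8]
STORE_FAST x → x=8. Stack: []
LOAD_FAST m → push 2. Stack: [2]
RETURN_VALUE → return 2.

2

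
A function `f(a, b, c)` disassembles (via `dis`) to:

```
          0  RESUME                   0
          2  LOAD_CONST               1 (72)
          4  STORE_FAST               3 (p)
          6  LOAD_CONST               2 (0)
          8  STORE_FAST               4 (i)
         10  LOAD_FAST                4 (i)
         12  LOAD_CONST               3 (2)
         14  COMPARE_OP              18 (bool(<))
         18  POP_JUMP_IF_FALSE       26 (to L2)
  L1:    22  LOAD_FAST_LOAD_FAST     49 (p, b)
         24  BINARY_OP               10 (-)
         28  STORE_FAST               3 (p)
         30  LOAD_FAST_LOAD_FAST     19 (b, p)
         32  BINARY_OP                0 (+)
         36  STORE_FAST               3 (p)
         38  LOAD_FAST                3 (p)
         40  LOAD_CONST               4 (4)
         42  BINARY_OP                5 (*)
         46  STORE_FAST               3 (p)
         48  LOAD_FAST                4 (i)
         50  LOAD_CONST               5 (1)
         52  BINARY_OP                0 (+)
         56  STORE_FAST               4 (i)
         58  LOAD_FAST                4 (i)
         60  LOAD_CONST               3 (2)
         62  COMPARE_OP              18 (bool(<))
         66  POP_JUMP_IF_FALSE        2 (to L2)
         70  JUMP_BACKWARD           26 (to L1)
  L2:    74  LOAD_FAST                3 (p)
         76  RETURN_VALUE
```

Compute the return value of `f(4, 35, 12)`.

LOAD_CONST → push 72. Stack: [72]
STORE_FAST p → p=72. Stack: []
LOAD_CONST → push 0. Stack: [0]
STORE_FAST i → i=0. Stack: []
LOAD_FAST i → push 0. Stack: [0]
LOAD_CONST → push 2. Stack: [0, 2]
COMPARE_OP bool(<) → 0 vs 2 = True. Stack: [True]
POP_JUMP_IF_FALSE → pop True; no jump. Stack: []
LOAD_FAST_LOAD_FAST p,b → push 72,35. Stack: [72, 35]
BINARY_OP - → 72 - 35 = 37. Stack: [37]
STORE_FAST p → p=37. Stack: []
LOAD_FAST_LOAD_FAST b,p → push 35,37. Stack: [35, 37]
BINARY_OP + → 35 + 37 = 72. Stack: [72]
STORE_FAST p → p=72. Stack: []
LOAD_FAST p → push 72. Stack: [72]
LOAD_CONST → push 4. Stack: [72, 4]
BINARY_OP * → 72 * 4 = 288. Stack: [288]
STORE_FAST p → p=288. Stack: []
LOAD_FAST i → push 0. Stack: [0]
LOAD_CONST → push 1. Stack: [0, 1]
BINARY_OP + → 0 + 1 = 1. Stack: [1]
STORE_FAST i → i=1. Stack: []
LOAD_FAST i → push 1. Stack: [1]
LOAD_CONST → push 2. Stack: [1, 2]
COMPARE_OP bool(<) → 1 vs 2 = True. Stack: [True]
POP_JUMP_IF_FALSE → pop True; no jump. Stack: []
LOAD_FAST_LOAD_FAST p,b → push 288,35. Stack: [288, 35]
BINARY_OP - → 288 - 35 = 253. Stack: [253]
STORE_FAST p → p=253. Stack: []
LOAD_FAST_LOAD_FAST b,p → push 35,253. Stack: [35, 253]
BINARY_OP + → 35 + 253 = 288. Stack: [288]
STORE_FAST p → p=288. Stack: []
LOAD_FAST p → push 288. Stack: [288]
LOAD_CONST → push 4. Stack: [288, 4]
BINARY_OP * → 288 * 4 = 1152. Stack: [1152]
STORE_FAST p → p=1152. Stack: []
LOAD_FAST i → push 1. Stack: [1]
LOAD_CONST → push 1. Stack: [1, 1]
BINARY_OP + → 1 + 1 = 2. Stack: [2]
STORE_FAST i → i=2. Stack: []
LOAD_FAST i → push 2. Stack: [2]
LOAD_CONST → push 2. Stack: [2, 2]
COMPARE_OP bool(<) → 2 vs 2 = False. Stack: [False]
POP_JUMP_IF_FALSE → pop False; jump. Stack: []
LOAD_FAST p → push 1152. Stack: [1152]
RETURN_VALUE → return 1152.

1152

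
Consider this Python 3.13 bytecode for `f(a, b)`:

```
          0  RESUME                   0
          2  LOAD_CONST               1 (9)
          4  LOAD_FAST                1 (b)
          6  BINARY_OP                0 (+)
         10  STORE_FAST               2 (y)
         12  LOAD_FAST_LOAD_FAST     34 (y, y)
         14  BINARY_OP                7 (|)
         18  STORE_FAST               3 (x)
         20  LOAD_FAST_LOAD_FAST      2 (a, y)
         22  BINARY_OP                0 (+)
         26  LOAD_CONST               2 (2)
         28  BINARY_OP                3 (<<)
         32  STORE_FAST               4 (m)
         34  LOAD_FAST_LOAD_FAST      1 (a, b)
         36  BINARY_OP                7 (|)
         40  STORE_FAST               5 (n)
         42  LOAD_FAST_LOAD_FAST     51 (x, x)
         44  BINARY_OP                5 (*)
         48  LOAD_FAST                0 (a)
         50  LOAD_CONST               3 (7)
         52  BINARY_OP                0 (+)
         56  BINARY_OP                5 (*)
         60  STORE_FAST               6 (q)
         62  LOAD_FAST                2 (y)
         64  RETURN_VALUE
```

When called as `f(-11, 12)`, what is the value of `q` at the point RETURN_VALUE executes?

-1764

LOAD_CONST → push 9. Stack: [9]
LOAD_FAST b → push 12. Stack: [9, 12]
BINARY_OP + → 9 + 12 = 21. Stack: [21]
STORE_FAST y → y=21. Stack: []
LOAD_FAST_LOAD_FAST y,y → push 21,21. Stack: [21, 21]
BINARY_OP | → 21 | 21 = 21. Stack: [21]
STORE_FAST x → x=21. Stack: []
LOAD_FAST_LOAD_FAST a,y → push -11,21. Stack: [-11, 21]
BINARY_OP + → -11 + 21 = 10. Stack: [10]
LOAD_CONST → push 2. Stack: [10, 2]
BINARY_OP << → 10 << 2 = 40. Stack: [40]
STORE_FAST m → m=40. Stack: []
LOAD_FAST_LOAD_FAST a,b → push -11,12. Stack: [-11, 12]
BINARY_OP | → -11 | 12 = -3. Stack: [-3]
STORE_FAST n → n=-3. Stack: []
LOAD_FAST_LOAD_FAST x,x → push 21,21. Stack: [21, 21]
BINARY_OP * → 21 * 21 = 441. Stack: [441]
LOAD_FAST a → push -11. Stack: [441, -11]
LOAD_CONST → push 7. Stack: [441, -11, 7]
BINARY_OP + → -11 + 7 = -4. Stack: [441, -4]
BINARY_OP * → 441 * -4 = -1764. Stack: [-1764]
STORE_FAST q → q=-1764. Stack: []
LOAD_FAST y → push 21. Stack: [21]
RETURN_VALUE → return 21.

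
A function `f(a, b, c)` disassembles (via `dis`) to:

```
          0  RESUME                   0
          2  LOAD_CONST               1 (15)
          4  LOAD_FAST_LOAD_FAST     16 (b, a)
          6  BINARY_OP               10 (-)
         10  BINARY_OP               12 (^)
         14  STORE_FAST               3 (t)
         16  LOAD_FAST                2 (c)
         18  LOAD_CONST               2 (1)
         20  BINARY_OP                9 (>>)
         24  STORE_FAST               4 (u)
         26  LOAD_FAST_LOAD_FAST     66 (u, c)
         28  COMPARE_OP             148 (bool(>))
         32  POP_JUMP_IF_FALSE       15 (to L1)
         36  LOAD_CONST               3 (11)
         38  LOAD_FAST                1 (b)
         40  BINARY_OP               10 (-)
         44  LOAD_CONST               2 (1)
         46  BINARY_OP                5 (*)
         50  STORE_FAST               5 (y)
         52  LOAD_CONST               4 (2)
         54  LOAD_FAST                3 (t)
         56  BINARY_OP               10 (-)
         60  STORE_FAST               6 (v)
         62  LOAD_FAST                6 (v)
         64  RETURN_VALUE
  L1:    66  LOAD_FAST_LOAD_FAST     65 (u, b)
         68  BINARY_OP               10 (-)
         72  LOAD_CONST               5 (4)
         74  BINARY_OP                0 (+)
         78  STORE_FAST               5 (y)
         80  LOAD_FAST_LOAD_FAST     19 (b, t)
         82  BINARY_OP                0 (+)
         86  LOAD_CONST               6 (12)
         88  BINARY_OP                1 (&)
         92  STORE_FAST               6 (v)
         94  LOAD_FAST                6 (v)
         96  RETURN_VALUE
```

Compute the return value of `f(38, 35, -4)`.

16

LOAD_CONST → push 15. Stack: [15]
LOAD_FAST_LOAD_FAST b,a → push 35,38. Stack: [15, 35, 38]
BINARY_OP - → 35 - 38 = -3. Stack: [15, -3]
BINARY_OP ^ → 15 ^ -3 = -14. Stack: [-14]
STORE_FAST t → t=-14. Stack: []
LOAD_FAST c → push -4. Stack: [-4]
LOAD_CONST → push 1. Stack: [-4, 1]
BINARY_OP >> → -4 >> 1 = -2. Stack: [-2]
STORE_FAST u → u=-2. Stack: []
LOAD_FAST_LOAD_FAST u,c → push -2,-4. Stack: [-2, -4]
COMPARE_OP bool(>) → -2 vs -4 = True. Stack: [True]
POP_JUMP_IF_FALSE → pop True; no jump. Stack: []
LOAD_CONST → push 11. Stack: [11]
LOAD_FAST b → push 35. Stack: [11, 35]
BINARY_OP - → 11 - 35 = -24. Stack: [-24]
LOAD_CONST → push 1. Stack: [-24, 1]
BINARY_OP * → -24 * 1 = -24. Stack: [-24]
STORE_FAST y → y=-24. Stack: []
LOAD_CONST → push 2. Stack: [2]
LOAD_FAST t → push -14. Stack: [2, -14]
BINARY_OP - → 2 - -14 = 16. Stack: [16]
STORE_FAST v → v=16. Stack: []
LOAD_FAST v → push 16. Stack: [16]
RETURN_VALUE → return 16.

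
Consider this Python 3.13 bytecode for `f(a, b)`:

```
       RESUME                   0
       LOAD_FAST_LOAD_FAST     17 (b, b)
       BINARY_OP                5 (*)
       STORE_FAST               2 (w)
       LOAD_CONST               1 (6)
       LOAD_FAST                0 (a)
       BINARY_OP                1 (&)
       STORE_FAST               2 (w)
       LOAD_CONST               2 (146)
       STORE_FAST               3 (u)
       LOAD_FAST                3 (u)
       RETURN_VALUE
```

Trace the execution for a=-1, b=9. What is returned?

LOAD_FAST_LOAD_FAST b,b → push 9,9. Stack: [9, 9]
BINARY_OP * → 9 * 9 = 81. Stack: [81]
STORE_FAST w → w=81. Stack: []
LOAD_CONST → push 6. Stack: [6]
LOAD_FAST a → push -1. Stack: [6, -1]
BINARY_OP & → 6 & -1 = 6. Stack: [6]
STORE_FAST w → w=6. Stack: []
LOAD_CONST → push 146. Stack: [146]
STORE_FAST u → u=146. Stack: []
LOAD_FAST u → push 146. Stack: [146]
RETURN_VALUE → return 146.

146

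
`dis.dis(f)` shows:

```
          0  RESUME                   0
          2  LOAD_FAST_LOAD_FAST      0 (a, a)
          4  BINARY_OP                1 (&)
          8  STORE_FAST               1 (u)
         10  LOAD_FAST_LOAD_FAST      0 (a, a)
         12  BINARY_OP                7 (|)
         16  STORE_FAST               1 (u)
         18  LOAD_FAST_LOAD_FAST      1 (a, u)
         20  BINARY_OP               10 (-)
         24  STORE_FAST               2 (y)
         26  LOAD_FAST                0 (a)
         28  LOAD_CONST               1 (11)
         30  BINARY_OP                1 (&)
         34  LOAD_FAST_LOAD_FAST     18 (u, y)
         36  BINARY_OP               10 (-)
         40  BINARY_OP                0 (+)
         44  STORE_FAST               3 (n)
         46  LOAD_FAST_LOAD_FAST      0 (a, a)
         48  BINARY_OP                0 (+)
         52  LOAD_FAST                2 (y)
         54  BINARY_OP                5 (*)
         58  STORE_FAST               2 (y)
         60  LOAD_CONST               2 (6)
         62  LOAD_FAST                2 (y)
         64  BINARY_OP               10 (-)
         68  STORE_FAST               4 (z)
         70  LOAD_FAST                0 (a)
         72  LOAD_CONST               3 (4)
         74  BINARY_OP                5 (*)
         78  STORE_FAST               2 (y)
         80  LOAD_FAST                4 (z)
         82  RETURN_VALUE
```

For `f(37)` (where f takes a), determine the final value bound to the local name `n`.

LOAD_FAST_LOAD_FAST a,a → push 37,37. Stack: [37, 37]
BINARY_OP & → 37 & 37 = 37. Stack: [37]
STORE_FAST u → u=37. Stack: []
LOAD_FAST_LOAD_FAST a,a → push 37,37. Stack: [37, 37]
BINARY_OP | → 37 | 37 = 37. Stack: [37]
STORE_FAST u → u=37. Stack: []
LOAD_FAST_LOAD_FAST a,u → push 37,37. Stack: [37, 37]
BINARY_OP - → 37 - 37 = 0. Stack: [0]
STORE_FAST y → y=0. Stack: []
LOAD_FAST a → push 37. Stack: [37]
LOAD_CONST → push 11. Stack: [37, 11]
BINARY_OP & → 37 & 11 = 1. Stack: [1]
LOAD_FAST_LOAD_FAST u,y → push 37,0. Stack: [1, 37, 0]
BINARY_OP - → 37 - 0 = 37. Stack: [1, 37]
BINARY_OP + → 1 + 37 = 38. Stack: [38]
STORE_FAST n → n=38. Stack: []
LOAD_FAST_LOAD_FAST a,a → push 37,37. Stack: [37, 37]
BINARY_OP + → 37 + 37 = 74. Stack: [74]
LOAD_FAST y → push 0. Stack: [74, 0]
BINARY_OP * → 74 * 0 = 0. Stack: [0]
STORE_FAST y → y=0. Stack: []
LOAD_CONST → push 6. Stack: [6]
LOAD_FAST y → push 0. Stack: [6, 0]
BINARY_OP - → 6 - 0 = 6. Stack: [6]
STORE_FAST z → z=6. Stack: []
LOAD_FAST a → push 37. Stack: [37]
LOAD_CONST → push 4. Stack: [37, 4]
BINARY_OP * → 37 * 4 = 148. Stack: [148]
STORE_FAST y → y=148. Stack: []
LOAD_FAST z → push 6. Stack: [6]
RETURN_VALUE → return 6.

38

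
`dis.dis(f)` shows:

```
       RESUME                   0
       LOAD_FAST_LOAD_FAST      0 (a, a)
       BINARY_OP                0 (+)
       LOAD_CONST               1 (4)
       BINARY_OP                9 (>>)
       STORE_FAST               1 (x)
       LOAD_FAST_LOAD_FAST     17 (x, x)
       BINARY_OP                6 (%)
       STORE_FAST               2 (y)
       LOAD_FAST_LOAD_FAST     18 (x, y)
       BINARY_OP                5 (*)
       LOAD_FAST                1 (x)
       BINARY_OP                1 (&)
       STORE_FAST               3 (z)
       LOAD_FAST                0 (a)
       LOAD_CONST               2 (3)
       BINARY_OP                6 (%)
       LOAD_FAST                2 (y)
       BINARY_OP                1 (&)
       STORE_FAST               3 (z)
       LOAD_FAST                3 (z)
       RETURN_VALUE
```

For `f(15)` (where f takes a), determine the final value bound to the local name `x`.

LOAD_FAST_LOAD_FAST a,a → push 15,15. Stack: [15, 15]
BINARY_OP + → 15 + 15 = 30. Stack: [30]
LOAD_CONST → push 4. Stack: [30, 4]
BINARY_OP >> → 30 >> 4 = 1. Stack: [1]
STORE_FAST x → x=1. Stack: []
LOAD_FAST_LOAD_FAST x,x → push 1,1. Stack: [1, 1]
BINARY_OP % → 1 % 1 = 0. Stack: [0]
STORE_FAST y → y=0. Stack: []
LOAD_FAST_LOAD_FAST x,y → push 1,0. Stack: [1, 0]
BINARY_OP * → 1 * 0 = 0. Stack: [0]
LOAD_FAST x → push 1. Stack: [0, 1]
BINARY_OP & → 0 & 1 = 0. Stack: [0]
STORE_FAST z → z=0. Stack: []
LOAD_FAST a → push 15. Stack: [15]
LOAD_CONST → push 3. Stack: [15, 3]
BINARY_OP % → 15 % 3 = 0. Stack: [0]
LOAD_FAST y → push 0. Stack: [0, 0]
BINARY_OP & → 0 & 0 = 0. Stack: [0]
STORE_FAST z → z=0. Stack: []
LOAD_FAST z → push 0. Stack: [0]
RETURN_VALUE → return 0.

1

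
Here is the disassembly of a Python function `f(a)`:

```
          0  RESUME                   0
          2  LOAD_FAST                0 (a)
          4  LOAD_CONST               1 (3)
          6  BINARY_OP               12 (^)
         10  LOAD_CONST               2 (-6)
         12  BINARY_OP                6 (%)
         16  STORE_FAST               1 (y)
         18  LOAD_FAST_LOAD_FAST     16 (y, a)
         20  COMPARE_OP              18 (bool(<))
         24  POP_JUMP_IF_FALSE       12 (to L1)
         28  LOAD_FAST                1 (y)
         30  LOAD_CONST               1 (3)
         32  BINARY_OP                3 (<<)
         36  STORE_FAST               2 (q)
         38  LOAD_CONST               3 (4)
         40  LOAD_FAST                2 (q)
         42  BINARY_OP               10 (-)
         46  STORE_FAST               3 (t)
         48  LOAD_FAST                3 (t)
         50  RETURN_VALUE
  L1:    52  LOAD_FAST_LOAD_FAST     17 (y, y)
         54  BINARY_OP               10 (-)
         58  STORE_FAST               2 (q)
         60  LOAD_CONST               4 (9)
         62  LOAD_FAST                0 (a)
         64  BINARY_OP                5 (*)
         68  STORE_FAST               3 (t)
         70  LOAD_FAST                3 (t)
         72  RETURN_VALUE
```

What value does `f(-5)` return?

LOAD_FAST a → push -5. Stack: [-5]
LOAD_CONST → push 3. Stack: [-5, 3]
BINARY_OP ^ → -5 ^ 3 = -8. Stack: [-8]
LOAD_CONST → push -6. Stack: [-8, -6]
BINARY_OP % → -8 % -6 = -2. Stack: [-2]
STORE_FAST y → y=-2. Stack: []
LOAD_FAST_LOAD_FAST y,a → push -2,-5. Stack: [-2, -5]
COMPARE_OP bool(<) → -2 vs -5 = False. Stack: [False]
POP_JUMP_IF_FALSE → pop False; jump. Stack: []
LOAD_FAST_LOAD_FAST y,y → push -2,-2. Stack: [-2, -2]
BINARY_OP - → -2 - -2 = 0. Stack: [0]
STORE_FAST q → q=0. Stack: []
LOAD_CONST → push 9. Stack: [9]
LOAD_FAST a → push -5. Stack: [9, -5]
BINARY_OP * → 9 * -5 = -45. Stack: [-45]
STORE_FAST t → t=-45. Stack: []
LOAD_FAST t → push -45. Stack: [-45]
RETURN_VALUE → return -45.

-45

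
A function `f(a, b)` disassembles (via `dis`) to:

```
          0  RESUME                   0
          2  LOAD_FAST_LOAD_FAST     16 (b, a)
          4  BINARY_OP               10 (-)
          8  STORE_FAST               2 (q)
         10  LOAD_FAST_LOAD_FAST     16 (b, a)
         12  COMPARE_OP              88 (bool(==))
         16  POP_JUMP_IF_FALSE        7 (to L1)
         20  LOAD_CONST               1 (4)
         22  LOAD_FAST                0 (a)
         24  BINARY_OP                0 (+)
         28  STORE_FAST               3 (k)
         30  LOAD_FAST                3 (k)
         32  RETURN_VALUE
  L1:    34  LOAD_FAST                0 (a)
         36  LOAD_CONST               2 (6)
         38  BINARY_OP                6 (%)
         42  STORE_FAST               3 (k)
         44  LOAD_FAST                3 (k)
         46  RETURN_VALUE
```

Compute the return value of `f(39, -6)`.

3

LOAD_FAST_LOAD_FAST b,a → push -6,39. Stack: [-6, 39]
BINARY_OP - → -6 - 39 = -45. Stack: [-45]
STORE_FAST q → q=-45. Stack: []
LOAD_FAST_LOAD_FAST b,a → push -6,39. Stack: [-6, 39]
COMPARE_OP bool(==) → -6 vs 39 = False. Stack: [False]
POP_JUMP_IF_FALSE → pop False; jump. Stack: []
LOAD_FAST a → push 39. Stack: [39]
LOAD_CONST → push 6. Stack: [39, 6]
BINARY_OP % → 39 % 6 = 3. Stack: [3]
STORE_FAST k → k=3. Stack: []
LOAD_FAST k → push 3. Stack: [3]
RETURN_VALUE → return 3.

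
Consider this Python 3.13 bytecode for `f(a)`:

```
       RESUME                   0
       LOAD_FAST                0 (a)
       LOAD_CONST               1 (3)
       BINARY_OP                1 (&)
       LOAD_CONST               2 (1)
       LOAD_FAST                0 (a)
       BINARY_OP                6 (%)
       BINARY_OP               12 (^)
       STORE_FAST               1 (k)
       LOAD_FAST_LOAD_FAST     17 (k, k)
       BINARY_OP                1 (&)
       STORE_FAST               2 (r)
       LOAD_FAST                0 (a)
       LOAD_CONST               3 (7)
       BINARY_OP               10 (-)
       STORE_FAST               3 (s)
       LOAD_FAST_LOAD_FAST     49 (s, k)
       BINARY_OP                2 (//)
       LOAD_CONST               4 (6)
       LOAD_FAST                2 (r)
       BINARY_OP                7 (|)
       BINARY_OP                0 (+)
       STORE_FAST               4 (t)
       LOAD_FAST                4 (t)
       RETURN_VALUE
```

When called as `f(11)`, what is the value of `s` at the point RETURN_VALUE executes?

LOAD_FAST a → push 11. Stack: [11]
LOAD_CONST → push 3. Stack: [11, 3]
BINARY_OP & → 11 & 3 = 3. Stack: [3]
LOAD_CONST → push 1. Stack: [3, 1]
LOAD_FAST a → push 11. Stack: [3, 1, 11]
BINARY_OP % → 1 % 11 = 1. Stack: [3, 1]
BINARY_OP ^ → 3 ^ 1 = 2. Stack: [2]
STORE_FAST k → k=2. Stack: []
LOAD_FAST_LOAD_FAST k,k → push 2,2. Stack: [2, 2]
BINARY_OP & → 2 & 2 = 2. Stack: [2]
STORE_FAST r → r=2. Stack: []
LOAD_FAST a → push 11. Stack: [11]
LOAD_CONST → push 7. Stack: [11, 7]
BINARY_OP - → 11 - 7 = 4. Stack: [4]
STORE_FAST s → s=4. Stack: []
LOAD_FAST_LOAD_FAST s,k → push 4,2. Stack: [4, 2]
BINARY_OP // → 4 // 2 = 2. Stack: [2]
LOAD_CONST → push 6. Stack: [2, 6]
LOAD_FAST r → push 2. Stack: [2, 6, 2]
BINARY_OP | → 6 | 2 = 6. Stack: [2, 6]
BINARY_OP + → 2 + 6 = 8. Stack: [8]
STORE_FAST t → t=8. Stack: []
LOAD_FAST t → push 8. Stack: [8]
RETURN_VALUE → return 8.

4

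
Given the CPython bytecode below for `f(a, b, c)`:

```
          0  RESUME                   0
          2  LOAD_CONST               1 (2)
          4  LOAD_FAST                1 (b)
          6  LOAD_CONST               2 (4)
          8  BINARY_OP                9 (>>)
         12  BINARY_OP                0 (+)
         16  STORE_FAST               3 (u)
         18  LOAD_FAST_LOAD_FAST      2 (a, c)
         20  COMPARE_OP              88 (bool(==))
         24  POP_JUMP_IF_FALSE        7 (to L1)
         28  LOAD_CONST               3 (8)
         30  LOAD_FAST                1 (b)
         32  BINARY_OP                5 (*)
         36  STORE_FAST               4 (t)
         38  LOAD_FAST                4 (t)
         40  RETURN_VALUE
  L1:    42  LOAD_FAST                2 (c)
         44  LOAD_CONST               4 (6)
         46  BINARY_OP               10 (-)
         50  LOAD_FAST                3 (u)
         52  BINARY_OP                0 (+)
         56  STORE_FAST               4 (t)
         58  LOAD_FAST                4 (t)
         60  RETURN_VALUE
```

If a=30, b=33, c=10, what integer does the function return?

8

LOAD_CONST → push 2. Stack: [2]
LOAD_FAST b → push 33. Stack: [2, 33]
LOAD_CONST → push 4. Stack: [2, 33, 4]
BINARY_OP >> → 33 >> 4 = 2. Stack: [2, 2]
BINARY_OP + → 2 + 2 = 4. Stack: [4]
STORE_FAST u → u=4. Stack: []
LOAD_FAST_LOAD_FAST a,c → push 30,10. Stack: [30, 10]
COMPARE_OP bool(==) → 30 vs 10 = False. Stack: [False]
POP_JUMP_IF_FALSE → pop False; jump. Stack: []
LOAD_FAST c → push 10. Stack: [10]
LOAD_CONST → push 6. Stack: [10, 6]
BINARY_OP - → 10 - 6 = 4. Stack: [4]
LOAD_FAST u → push 4. Stack: [4, 4]
BINARY_OP + → 4 + 4 = 8. Stack: [8]
STORE_FAST t → t=8. Stack: []
LOAD_FAST t → push 8. Stack: [8]
RETURN_VALUE → return 8.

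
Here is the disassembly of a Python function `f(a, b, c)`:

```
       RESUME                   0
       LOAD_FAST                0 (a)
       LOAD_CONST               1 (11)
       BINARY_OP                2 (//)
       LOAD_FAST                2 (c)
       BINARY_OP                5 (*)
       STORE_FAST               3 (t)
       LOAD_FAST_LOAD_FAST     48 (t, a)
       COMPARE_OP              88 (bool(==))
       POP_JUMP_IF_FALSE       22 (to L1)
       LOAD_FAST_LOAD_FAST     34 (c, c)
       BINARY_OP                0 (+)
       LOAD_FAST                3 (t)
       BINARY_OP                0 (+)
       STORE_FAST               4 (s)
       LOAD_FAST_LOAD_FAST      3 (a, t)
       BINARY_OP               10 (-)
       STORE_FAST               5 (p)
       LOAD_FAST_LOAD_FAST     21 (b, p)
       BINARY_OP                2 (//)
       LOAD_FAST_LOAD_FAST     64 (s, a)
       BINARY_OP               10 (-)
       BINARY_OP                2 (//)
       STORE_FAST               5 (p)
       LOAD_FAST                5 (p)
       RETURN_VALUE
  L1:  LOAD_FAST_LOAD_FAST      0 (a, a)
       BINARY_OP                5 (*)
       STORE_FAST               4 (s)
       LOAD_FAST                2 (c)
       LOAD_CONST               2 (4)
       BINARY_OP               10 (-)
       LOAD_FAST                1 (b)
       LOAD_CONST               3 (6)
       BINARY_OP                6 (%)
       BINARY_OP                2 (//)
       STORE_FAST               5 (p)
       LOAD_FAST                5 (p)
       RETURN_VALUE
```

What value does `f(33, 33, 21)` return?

LOAD_FAST a → push 33. Stack: [33]
LOAD_CONST → push 11. Stack: [33, 11]
BINARY_OP // → 33 // 11 = 3. Stack: [3]
LOAD_FAST c → push 21. Stack: [3, 21]
BINARY_OP * → 3 * 21 = 63. Stack: [63]
STORE_FAST t → t=63. Stack: []
LOAD_FAST_LOAD_FAST t,a → push 63,33. Stack: [63, 33]
COMPARE_OP bool(==) → 63 vs 33 = False. Stack: [False]
POP_JUMP_IF_FALSE → pop False; jump. Stack: []
LOAD_FAST_LOAD_FAST a,a → push 33,33. Stack: [33, 33]
BINARY_OP * → 33 * 33 = 1089. Stack: [1089]
STORE_FAST s → s=1089. Stack: []
LOAD_FAST c → push 21. Stack: [21]
LOAD_CONST → push 4. Stack: [21, 4]
BINARY_OP - → 21 - 4 = 17. Stack: [17]
LOAD_FAST b → push 33. Stack: [17, 33]
LOAD_CONST → push 6. Stack: [17, 33, 6]
BINARY_OP % → 33 % 6 = 3. Stack: [17, 3]
BINARY_OP // → 17 // 3 = 5. Stack: [5]
STORE_FAST p → p=5. Stack: []
LOAD_FAST p → push 5. Stack: [5]
RETURN_VALUE → return 5.

5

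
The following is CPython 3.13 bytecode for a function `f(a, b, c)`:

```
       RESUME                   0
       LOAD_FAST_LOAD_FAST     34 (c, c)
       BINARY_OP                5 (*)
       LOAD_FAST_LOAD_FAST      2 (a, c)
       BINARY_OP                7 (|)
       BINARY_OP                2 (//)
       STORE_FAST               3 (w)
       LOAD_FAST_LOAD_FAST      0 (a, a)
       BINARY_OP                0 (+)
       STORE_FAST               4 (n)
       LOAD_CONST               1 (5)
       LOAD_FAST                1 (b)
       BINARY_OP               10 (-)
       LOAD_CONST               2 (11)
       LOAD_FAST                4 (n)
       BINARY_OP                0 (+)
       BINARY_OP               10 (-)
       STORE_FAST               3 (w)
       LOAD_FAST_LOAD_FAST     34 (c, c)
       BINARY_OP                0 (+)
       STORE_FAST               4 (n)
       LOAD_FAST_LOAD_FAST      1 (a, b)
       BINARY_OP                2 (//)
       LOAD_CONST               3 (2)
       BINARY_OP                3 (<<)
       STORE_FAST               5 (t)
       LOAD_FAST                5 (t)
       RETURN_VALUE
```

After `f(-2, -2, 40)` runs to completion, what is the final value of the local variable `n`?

80

LOAD_FAST_LOAD_FAST c,c → push 40,40. Stack: [40, 40]
BINARY_OP * → 40 * 40 = 1600. Stack: [1600]
LOAD_FAST_LOAD_FAST a,c → push -2,40. Stack: [1600, -2, 40]
BINARY_OP | → -2 | 40 = -2. Stack: [1600, -2]
BINARY_OP // → 1600 // -2 = -800. Stack: [-800]
STORE_FAST w → w=-800. Stack: []
LOAD_FAST_LOAD_FAST a,a → push -2,-2. Stack: [-2, -2]
BINARY_OP + → -2 + -2 = -4. Stack: [-4]
STORE_FAST n → n=-4. Stack: []
LOAD_CONST → push 5. Stack: [5]
LOAD_FAST b → push -2. Stack: [5, -2]
BINARY_OP - → 5 - -2 = 7. Stack: [7]
LOAD_CONST → push 11. Stack: [7, 11]
LOAD_FAST n → push -4. Stack: [7, 11, -4]
BINARY_OP + → 11 + -4 = 7. Stack: [7, 7]
BINARY_OP - → 7 - 7 = 0. Stack: [0]
STORE_FAST w → w=0. Stack: []
LOAD_FAST_LOAD_FAST c,c → push 40,40. Stack: [40, 40]
BINARY_OP + → 40 + 40 = 80. Stack: [80]
STORE_FAST n → n=80. Stack: []
LOAD_FAST_LOAD_FAST a,b → push -2,-2. Stack: [-2, -2]
BINARY_OP // → -2 // -2 = 1. Stack: [1]
LOAD_CONST → push 2. Stack: [1, 2]
BINARY_OP << → 1 << 2 = 4. Stack: [4]
STORE_FAST t → t=4. Stack: []
LOAD_FAST t → push 4. Stack: [4]
RETURN_VALUE → return 4.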